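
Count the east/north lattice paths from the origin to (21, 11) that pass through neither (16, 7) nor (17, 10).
Number of paths = 60856413

Inclusion–exclusion. Total paths: C(32, 21) = 129024480. Through P₁: C(23, 16)·C(9, 5) = 30889782. Through P₂: C(27, 17)·C(5, 4) = 42181425. Since P₁ is strictly southwest of P₂, a monotone path through both must visit P₁ then P₂; paths through both = C(23, 16)·C(4, 1)·C(5, 4) = 4903140. Avoid both = 129024480 − 30889782 − 42181425 + 4903140 = 60856413.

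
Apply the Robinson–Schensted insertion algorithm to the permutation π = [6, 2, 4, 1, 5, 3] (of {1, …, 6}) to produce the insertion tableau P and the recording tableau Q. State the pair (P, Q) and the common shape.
P = [1, 3, 5] / [2, 4] / [6];  Q = [1, 3, 5] / [2, 6] / [4];  common shape = (3, 2, 1)

Row-insert the values π_1, π_2, … into P one at a time, bumping the leftmost entry strictly greater than the inserted value down to the next row. The recording tableau Q records, in position (i, j), the step at which that cell was added to P.
  Insert 6 (step 1): P = [6];  Q = [1]
  Insert 2 (step 2): P = [2] / [6];  Q = [1] / [2]
  Insert 4 (step 3): P = [2, 4] / [6];  Q = [1, 3] / [2]
  Insert 1 (step 4): P = [1, 4] / [2] / [6];  Q = [1, 3] / [2] / [4]
  Insert 5 (step 5): P = [1, 4, 5] / [2] / [6];  Q = [1, 3, 5] / [2] / [4]
  Insert 3 (step 6): P = [1, 3, 5] / [2, 4] / [6];  Q = [1, 3, 5] / [2, 6] / [4]
Final shape: (3, 2, 1).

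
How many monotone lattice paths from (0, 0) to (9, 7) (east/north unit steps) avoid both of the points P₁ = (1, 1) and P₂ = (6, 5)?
Number of paths = 3334

Inclusion–exclusion. Total paths: C(16, 9) = 11440. Through P₁: C(2, 1)·C(14, 8) = 6006. Through P₂: C(11, 6)·C(5, 3) = 4620. Since P₁ is strictly southwest of P₂, a monotone path through both must visit P₁ then P₂; paths through both = C(2, 1)·C(9, 5)·C(5, 3) = 2520. Avoid both = 11440 − 6006 − 4620 + 2520 = 3334.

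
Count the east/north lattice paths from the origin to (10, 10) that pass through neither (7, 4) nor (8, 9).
Number of paths = 90046

Inclusion–exclusion. Total paths: C(20, 10) = 184756. Through P₁: C(11, 7)·C(9, 3) = 27720. Through P₂: C(17, 8)·C(3, 2) = 72930. Since P₁ is strictly southwest of P₂, a monotone path through both must visit P₁ then P₂; paths through both = C(11, 7)·C(6, 1)·C(3, 2) = 5940. Avoid both = 184756 − 27720 − 72930 + 5940 = 90046.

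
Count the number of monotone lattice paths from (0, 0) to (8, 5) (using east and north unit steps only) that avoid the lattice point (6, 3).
Number of paths = 783

Total paths from (0, 0) to (8, 5): C(13, 8) = 1287. Paths through (6, 3): (paths (0, 0) → (6, 3)) × (paths (6, 3) → (8, 5)) = C(9, 6) · C(4, 2) = 84 · 6 = 504. Avoidance count = 1287 − 504 = 783.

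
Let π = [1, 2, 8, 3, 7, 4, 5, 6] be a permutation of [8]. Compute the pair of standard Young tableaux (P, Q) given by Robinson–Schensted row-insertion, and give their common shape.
P = [1, 2, 3, 4, 5, 6] / [7] / [8];  Q = [1, 2, 3, 5, 7, 8] / [4] / [6];  common shape = (6, 1, 1)

Row-insert the values π_1, π_2, … into P one at a time, bumping the leftmost entry strictly greater than the inserted value down to the next row. The recording tableau Q records, in position (i, j), the step at which that cell was added to P.
  Insert 1 (step 1): P = [1];  Q = [1]
  Insert 2 (step 2): P = [1, 2];  Q = [1, 2]
  Insert 8 (step 3): P = [1, 2, 8];  Q = [1, 2, 3]
  Insert 3 (step 4): P = [1, 2, 3] / [8];  Q = [1, 2, 3] / [4]
  Insert 7 (step 5): P = [1, 2, 3, 7] / [8];  Q = [1, 2, 3, 5] / [4]
  Insert 4 (step 6): P = [1, 2, 3, 4] / [7] / [8];  Q = [1, 2, 3, 5] / [4] / [6]
  Insert 5 (step 7): P = [1, 2, 3, 4, 5] / [7] / [8];  Q = [1, 2, 3, 5, 7] / [4] / [6]
  Insert 6 (step 8): P = [1, 2, 3, 4, 5, 6] / [7] / [8];  Q = [1, 2, 3, 5, 7, 8] / [4] / [6]
Final shape: (6, 1, 1).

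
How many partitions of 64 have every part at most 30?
p(64, parts ≤ 30) = 1687669

Use the recurrence p(n, m) = p(n, m−1) + p(n−m, m): either the largest part is < m (count p(n, m−1)) or the largest part is exactly m (remove one copy of m, count p(n−m, m)). With p(0, ·) = 1 this gives p(64, parts ≤ 30) = 1687669. (By conjugating Young diagrams, this also counts partitions of 64 into at most 30 parts.)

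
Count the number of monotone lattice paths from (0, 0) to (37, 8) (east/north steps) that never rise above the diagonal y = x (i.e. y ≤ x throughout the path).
Number of paths = 170173575

By the reflection principle (André's argument), the number of monotone paths to (37, 8) with n ≤ m that never go above y = x is C(45, 37) − C(45, 38) = 215553195 − 45379620 = 170173575.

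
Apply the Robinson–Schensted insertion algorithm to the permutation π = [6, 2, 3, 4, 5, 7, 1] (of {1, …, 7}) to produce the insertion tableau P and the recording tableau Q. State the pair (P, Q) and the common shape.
P = [1, 3, 4, 5, 7] / [2] / [6];  Q = [1, 3, 4, 5, 6] / [2] / [7];  common shape = (5, 1, 1)

Row-insert the values π_1, π_2, … into P one at a time, bumping the leftmost entry strictly greater than the inserted value down to the next row. The recording tableau Q records, in position (i, j), the step at which that cell was added to P.
  Insert 6 (step 1): P = [6];  Q = [1]
  Insert 2 (step 2): P = [2] / [6];  Q = [1] / [2]
  Insert 3 (step 3): P = [2, 3] / [6];  Q = [1, 3] / [2]
  Insert 4 (step 4): P = [2, 3, 4] / [6];  Q = [1, 3, 4] / [2]
  Insert 5 (step 5): P = [2, 3, 4, 5] / [6];  Q = [1, 3, 4, 5] / [2]
  Insert 7 (step 6): P = [2, 3, 4, 5, 7] / [6];  Q = [1, 3, 4, 5, 6] / [2]
  Insert 1 (step 7): P = [1, 3, 4, 5, 7] / [2] / [6];  Q = [1, 3, 4, 5, 6] / [2] / [7]
Final shape: (5, 1, 1).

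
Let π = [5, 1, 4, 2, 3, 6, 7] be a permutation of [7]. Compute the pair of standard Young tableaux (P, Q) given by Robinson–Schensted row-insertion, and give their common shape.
P = [1, 2, 3, 6, 7] / [4] / [5];  Q = [1, 3, 5, 6, 7] / [2] / [4];  common shape = (5, 1, 1)

Row-insert the values π_1, π_2, … into P one at a time, bumping the leftmost entry strictly greater than the inserted value down to the next row. The recording tableau Q records, in position (i, j), the step at which that cell was added to P.
  Insert 5 (step 1): P = [5];  Q = [1]
  Insert 1 (step 2): P = [1] / [5];  Q = [1] / [2]
  Insert 4 (step 3): P = [1, 4] / [5];  Q = [1, 3] / [2]
  Insert 2 (step 4): P = [1, 2] / [4] / [5];  Q = [1, 3] / [2] / [4]
  Insert 3 (step 5): P = [1, 2, 3] / [4] / [5];  Q = [1, 3, 5] / [2] / [4]
  Insert 6 (step 6): P = [1, 2, 3, 6] / [4] / [5];  Q = [1, 3, 5, 6] / [2] / [4]
  Insert 7 (step 7): P = [1, 2, 3, 6, 7] / [4] / [5];  Q = [1, 3, 5, 6, 7] / [2] / [4]
Final shape: (5, 1, 1).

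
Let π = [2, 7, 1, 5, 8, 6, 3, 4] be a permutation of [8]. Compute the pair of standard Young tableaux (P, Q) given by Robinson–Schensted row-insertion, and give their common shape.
P = [1, 3, 4] / [2, 5, 6] / [7, 8];  Q = [1, 2, 5] / [3, 4, 6] / [7, 8];  common shape = (3, 3, 2)

Row-insert the values π_1, π_2, … into P one at a time, bumping the leftmost entry strictly greater than the inserted value down to the next row. The recording tableau Q records, in position (i, j), the step at which that cell was added to P.
  Insert 2 (step 1): P = [2];  Q = [1]
  Insert 7 (step 2): P = [2, 7];  Q = [1, 2]
  Insert 1 (step 3): P = [1, 7] / [2];  Q = [1, 2] / [3]
  Insert 5 (step 4): P = [1, 5] / [2, 7];  Q = [1, 2] / [3, 4]
  Insert 8 (step 5): P = [1, 5, 8] / [2, 7];  Q = [1, 2, 5] / [3, 4]
  Insert 6 (step 6): P = [1, 5, 6] / [2, 7, 8];  Q = [1, 2, 5] / [3, 4, 6]
  Insert 3 (step 7): P = [1, 3, 6] / [2, 5, 8] / [7];  Q = [1, 2, 5] / [3, 4, 6] / [7]
  Insert 4 (step 8): P = [1, 3, 4] / [2, 5, 6] / [7, 8];  Q = [1, 2, 5] / [3, 4, 6] / [7, 8]
Final shape: (3, 3, 2).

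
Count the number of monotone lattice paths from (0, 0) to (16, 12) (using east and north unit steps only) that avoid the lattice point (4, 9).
Number of paths = 30096430

Total paths from (0, 0) to (16, 12): C(28, 16) = 30421755. Paths through (4, 9): (paths (0, 0) → (4, 9)) × (paths (4, 9) → (16, 12)) = C(13, 4) · C(15, 12) = 715 · 455 = 325325. Avoidance count = 30421755 − 325325 = 30096430.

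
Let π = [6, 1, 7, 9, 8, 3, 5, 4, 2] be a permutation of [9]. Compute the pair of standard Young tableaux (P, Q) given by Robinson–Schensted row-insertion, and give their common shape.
P = [1, 2, 4] / [3, 7, 8] / [5] / [6] / [9];  Q = [1, 3, 4] / [2, 5, 7] / [6] / [8] / [9];  common shape = (3, 3, 1, 1, 1)

Row-insert the values π_1, π_2, … into P one at a time, bumping the leftmost entry strictly greater than the inserted value down to the next row. The recording tableau Q records, in position (i, j), the step at which that cell was added to P.
  Insert 6 (step 1): P = [6];  Q = [1]
  Insert 1 (step 2): P = [1] / [6];  Q = [1] / [2]
  Insert 7 (step 3): P = [1, 7] / [6];  Q = [1, 3] / [2]
  Insert 9 (step 4): P = [1, 7, 9] / [6];  Q = [1, 3, 4] / [2]
  Insert 8 (step 5): P = [1, 7, 8] / [6, 9];  Q = [1, 3, 4] / [2, 5]
  Insert 3 (step 6): P = [1, 3, 8] / [6, 7] / [9];  Q = [1, 3, 4] / [2, 5] / [6]
  Insert 5 (step 7): P = [1, 3, 5] / [6, 7, 8] / [9];  Q = [1, 3, 4] / [2, 5, 7] / [6]
  Insert 4 (step 8): P = [1, 3, 4] / [5, 7, 8] / [6] / [9];  Q = [1, 3, 4] / [2, 5, 7] / [6] / [8]
  Insert 2 (step 9): P = [1, 2, 4] / [3, 7, 8] / [5] / [6] / [9];  Q = [1, 3, 4] / [2, 5, 7] / [6] / [8] / [9]
Final shape: (3, 3, 1, 1, 1).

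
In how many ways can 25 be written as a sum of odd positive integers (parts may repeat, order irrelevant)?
p_odd(25) = 142

Enumerate partitions using only odd parts via the recurrence o(n, m) = o(n, m−2) + o(n−m, m) over odd m, starting from the largest odd part ≤ n. This gives p_odd(25) = 142. (Euler's theorem: equals the count of distinct-part partitions.)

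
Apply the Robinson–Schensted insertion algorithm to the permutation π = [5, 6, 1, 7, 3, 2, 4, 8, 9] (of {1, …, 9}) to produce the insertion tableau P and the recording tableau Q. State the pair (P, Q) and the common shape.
P = [1, 2, 4, 8, 9] / [3, 6, 7] / [5];  Q = [1, 2, 4, 8, 9] / [3, 5, 7] / [6];  common shape = (5, 3, 1)

Row-insert the values π_1, π_2, … into P one at a time, bumping the leftmost entry strictly greater than the inserted value down to the next row. The recording tableau Q records, in position (i, j), the step at which that cell was added to P.
  Insert 5 (step 1): P = [5];  Q = [1]
  Insert 6 (step 2): P = [5, 6];  Q = [1, 2]
  Insert 1 (step 3): P = [1, 6] / [5];  Q = [1, 2] / [3]
  Insert 7 (step 4): P = [1, 6, 7] / [5];  Q = [1, 2, 4] / [3]
  Insert 3 (step 5): P = [1, 3, 7] / [5, 6];  Q = [1, 2, 4] / [3, 5]
  Insert 2 (step 6): P = [1, 2, 7] / [3, 6] / [5];  Q = [1, 2, 4] / [3, 5] / [6]
  Insert 4 (step 7): P = [1, 2, 4] / [3, 6, 7] / [5];  Q = [1, 2, 4] / [3, 5, 7] / [6]
  Insert 8 (step 8): P = [1, 2, 4, 8] / [3, 6, 7] / [5];  Q = [1, 2, 4, 8] / [3, 5, 7] / [6]
  Insert 9 (step 9): P = [1, 2, 4, 8, 9] / [3, 6, 7] / [5];  Q = [1, 2, 4, 8, 9] / [3, 5, 7] / [6]
Final shape: (5, 3, 1).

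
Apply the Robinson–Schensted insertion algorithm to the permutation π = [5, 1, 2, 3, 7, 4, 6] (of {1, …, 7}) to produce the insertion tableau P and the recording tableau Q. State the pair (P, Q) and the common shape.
P = [1, 2, 3, 4, 6] / [5, 7];  Q = [1, 3, 4, 5, 7] / [2, 6];  common shape = (5, 2)

Row-insert the values π_1, π_2, … into P one at a time, bumping the leftmost entry strictly greater than the inserted value down to the next row. The recording tableau Q records, in position (i, j), the step at which that cell was added to P.
  Insert 5 (step 1): P = [5];  Q = [1]
  Insert 1 (step 2): P = [1] / [5];  Q = [1] / [2]
  Insert 2 (step 3): P = [1, 2] / [5];  Q = [1, 3] / [2]
  Insert 3 (step 4): P = [1, 2, 3] / [5];  Q = [1, 3, 4] / [2]
  Insert 7 (step 5): P = [1, 2, 3, 7] / [5];  Q = [1, 3, 4, 5] / [2]
  Insert 4 (step 6): P = [1, 2, 3, 4] / [5, 7];  Q = [1, 3, 4, 5] / [2, 6]
  Insert 6 (step 7): P = [1, 2, 3, 4, 6] / [5, 7];  Q = [1, 3, 4, 5, 7] / [2, 6]
Final shape: (5, 2).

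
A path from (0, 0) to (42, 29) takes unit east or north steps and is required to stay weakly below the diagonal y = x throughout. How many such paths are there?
Number of paths = 22289787544686267760

By the reflection principle (André's argument), the number of monotone paths to (42, 29) with n ≤ m that never go above y = x is C(71, 42) − C(71, 43) = 68461490315822108120 − 46171702771135840360 = 22289787544686267760.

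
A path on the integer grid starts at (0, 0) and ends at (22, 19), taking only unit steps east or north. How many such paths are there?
Number of paths = 244662670200

A monotone lattice path from (0, 0) to (22, 19) consists of 22 east steps and 19 north steps in some order, so it is determined by which 22 of the 41 steps are east. The count is C(41, 22) = 244662670200.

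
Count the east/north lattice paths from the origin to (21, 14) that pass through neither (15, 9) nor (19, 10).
Number of paths = 1513505202

Inclusion–exclusion. Total paths: C(35, 21) = 2319959400. Through P₁: C(24, 15)·C(11, 6) = 604066848. Through P₂: C(29, 19)·C(6, 2) = 300450150. Since P₁ is strictly southwest of P₂, a monotone path through both must visit P₁ then P₂; paths through both = C(24, 15)·C(5, 4)·C(6, 2) = 98062800. Avoid both = 2319959400 − 604066848 − 300450150 + 98062800 = 1513505202.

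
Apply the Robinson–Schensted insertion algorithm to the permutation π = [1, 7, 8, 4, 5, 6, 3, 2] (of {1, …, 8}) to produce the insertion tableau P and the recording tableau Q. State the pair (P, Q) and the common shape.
P = [1, 2, 5, 6] / [3, 8] / [4] / [7];  Q = [1, 2, 3, 6] / [4, 5] / [7] / [8];  common shape = (4, 2, 1, 1)

Row-insert the values π_1, π_2, … into P one at a time, bumping the leftmost entry strictly greater than the inserted value down to the next row. The recording tableau Q records, in position (i, j), the step at which that cell was added to P.
  Insert 1 (step 1): P = [1];  Q = [1]
  Insert 7 (step 2): P = [1, 7];  Q = [1, 2]
  Insert 8 (step 3): P = [1, 7, 8];  Q = [1, 2, 3]
  Insert 4 (step 4): P = [1, 4, 8] / [7];  Q = [1, 2, 3] / [4]
  Insert 5 (step 5): P = [1, 4, 5] / [7, 8];  Q = [1, 2, 3] / [4, 5]
  Insert 6 (step 6): P = [1, 4, 5, 6] / [7, 8];  Q = [1, 2, 3, 6] / [4, 5]
  Insert 3 (step 7): P = [1, 3, 5, 6] / [4, 8] / [7];  Q = [1, 2, 3, 6] / [4, 5] / [7]
  Insert 2 (step 8): P = [1, 2, 5, 6] / [3, 8] / [4] / [7];  Q = [1, 2, 3, 6] / [4, 5] / [7] / [8]
Final shape: (4, 2, 1, 1).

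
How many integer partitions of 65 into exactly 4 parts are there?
p(65, 4 parts) = 1991

Partitions of n into exactly k parts are in bijection with partitions of n − k into at most k parts (subtract 1 from each part). So p(65, exactly 4) = p(61, parts ≤ 4). Computing via the recurrence p(m, j) = p(m, j−1) + p(m−j, j) gives 1991.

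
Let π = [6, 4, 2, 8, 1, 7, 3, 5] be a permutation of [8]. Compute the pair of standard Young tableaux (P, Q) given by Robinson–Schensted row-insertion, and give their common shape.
P = [1, 3, 5] / [2, 7] / [4, 8] / [6];  Q = [1, 4, 8] / [2, 6] / [3, 7] / [5];  common shape = (3, 2, 2, 1)

Row-insert the values π_1, π_2, … into P one at a time, bumping the leftmost entry strictly greater than the inserted value down to the next row. The recording tableau Q records, in position (i, j), the step at which that cell was added to P.
  Insert 6 (step 1): P = [6];  Q = [1]
  Insert 4 (step 2): P = [4] / [6];  Q = [1] / [2]
  Insert 2 (step 3): P = [2] / [4] / [6];  Q = [1] / [2] / [3]
  Insert 8 (step 4): P = [2, 8] / [4] / [6];  Q = [1, 4] / [2] / [3]
  Insert 1 (step 5): P = [1, 8] / [2] / [4] / [6];  Q = [1, 4] / [2] / [3] / [5]
  Insert 7 (step 6): P = [1, 7] / [2, 8] / [4] / [6];  Q = [1, 4] / [2, 6] / [3] / [5]
  Insert 3 (step 7): P = [1, 3] / [2, 7] / [4, 8] / [6];  Q = [1, 4] / [2, 6] / [3, 7] / [5]
  Insert 5 (step 8): P = [1, 3, 5] / [2, 7] / [4, 8] / [6];  Q = [1, 4, 8] / [2, 6] / [3, 7] / [5]
Final shape: (3, 2, 2, 1).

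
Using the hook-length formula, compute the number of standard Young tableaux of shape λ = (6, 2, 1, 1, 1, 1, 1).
# SYT of shape (6, 2, 1, 1, 1, 1, 1) = 4290

Hook-length formula: f^λ = n! / Π hook(c), product over all cells c of the Young diagram. For λ = (6, 2, 1, 1, 1, 1, 1), n = 13 boxes. Hook lengths by row (left-to-right, top-to-bottom): [12, 6, 4, 3, 2, 1]; [7, 1]; [5]; [4]; [3]; [2]; [1]. Product of hooks = 1451520. So f^λ = 13! / 1451520 = 6227020800 / 1451520 = 4290.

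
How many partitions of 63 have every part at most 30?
p(63, parts ≤ 30) = 1461680

Use the recurrence p(n, m) = p(n, m−1) + p(n−m, m): either the largest part is < m (count p(n, m−1)) or the largest part is exactly m (remove one copy of m, count p(n−m, m)). With p(0, ·) = 1 this gives p(63, parts ≤ 30) = 1461680. (By conjugating Young diagrams, this also counts partitions of 63 into at most 30 parts.)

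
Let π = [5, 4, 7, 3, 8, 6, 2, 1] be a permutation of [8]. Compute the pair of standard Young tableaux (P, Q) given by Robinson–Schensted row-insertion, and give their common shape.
P = [1, 6, 8] / [2, 7] / [3] / [4] / [5];  Q = [1, 3, 5] / [2, 6] / [4] / [7] / [8];  common shape = (3, 2, 1, 1, 1)

Row-insert the values π_1, π_2, … into P one at a time, bumping the leftmost entry strictly greater than the inserted value down to the next row. The recording tableau Q records, in position (i, j), the step at which that cell was added to P.
  Insert 5 (step 1): P = [5];  Q = [1]
  Insert 4 (step 2): P = [4] / [5];  Q = [1] / [2]
  Insert 7 (step 3): P = [4, 7] / [5];  Q = [1, 3] / [2]
  Insert 3 (step 4): P = [3, 7] / [4] / [5];  Q = [1, 3] / [2] / [4]
  Insert 8 (step 5): P = [3, 7, 8] / [4] / [5];  Q = [1, 3, 5] / [2] / [4]
  Insert 6 (step 6): P = [3, 6, 8] / [4, 7] / [5];  Q = [1, 3, 5] / [2, 6] / [4]
  Insert 2 (step 7): P = [2, 6, 8] / [3, 7] / [4] / [5];  Q = [1, 3, 5] / [2, 6] / [4] / [7]
  Insert 1 (step 8): P = [1, 6, 8] / [2, 7] / [3] / [4] / [5];  Q = [1, 3, 5] / [2, 6] / [4] / [7] / [8]
Final shape: (3, 2, 1, 1, 1).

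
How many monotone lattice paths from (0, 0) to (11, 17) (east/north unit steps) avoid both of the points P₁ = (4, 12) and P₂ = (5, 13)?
Number of paths = 18997860

Inclusion–exclusion. Total paths: C(28, 11) = 21474180. Through P₁: C(16, 4)·C(12, 7) = 1441440. Through P₂: C(18, 5)·C(10, 6) = 1799280. Since P₁ is strictly southwest of P₂, a monotone path through both must visit P₁ then P₂; paths through both = C(16, 4)·C(2, 1)·C(10, 6) = 764400. Avoid both = 21474180 − 1441440 − 1799280 + 764400 = 18997860.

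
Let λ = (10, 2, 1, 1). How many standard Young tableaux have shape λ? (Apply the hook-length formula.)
# SYT of shape (10, 2, 1, 1) = 2079

Hook-length formula: f^λ = n! / Π hook(c), product over all cells c of the Young diagram. For λ = (10, 2, 1, 1), n = 14 boxes. Hook lengths by row (left-to-right, top-to-bottom): [13, 10, 8, 7, 6, 5, 4, 3, 2, 1]; [4, 1]; [2]; [1]. Product of hooks = 41932800. So f^λ = 14! / 41932800 = 87178291200 / 41932800 = 2079.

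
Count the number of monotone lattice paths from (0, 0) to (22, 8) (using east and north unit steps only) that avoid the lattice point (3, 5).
Number of paths = 5766685

Total paths from (0, 0) to (22, 8): C(30, 22) = 5852925. Paths through (3, 5): (paths (0, 0) → (3, 5)) × (paths (3, 5) → (22, 8)) = C(8, 3) · C(22, 19) = 56 · 1540 = 86240. Avoidance count = 5852925 − 86240 = 5766685.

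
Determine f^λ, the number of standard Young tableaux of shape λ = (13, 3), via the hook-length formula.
# SYT of shape (13, 3) = 440

Hook-length formula: f^λ = n! / Π hook(c), product over all cells c of the Young diagram. For λ = (13, 3), n = 16 boxes. Hook lengths by row (left-to-right, top-to-bottom): [14, 13, 12, 10, 9, 8, 7, 6, 5, 4, 3, 2, 1]; [3, 2, 1]. Product of hooks = 47551795200. So f^λ = 16! / 47551795200 = 20922789888000 / 47551795200 = 440.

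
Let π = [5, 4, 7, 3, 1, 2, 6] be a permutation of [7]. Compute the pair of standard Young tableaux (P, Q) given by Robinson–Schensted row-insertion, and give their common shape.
P = [1, 2, 6] / [3, 7] / [4] / [5];  Q = [1, 3, 7] / [2, 6] / [4] / [5];  common shape = (3, 2, 1, 1)

Row-insert the values π_1, π_2, … into P one at a time, bumping the leftmost entry strictly greater than the inserted value down to the next row. The recording tableau Q records, in position (i, j), the step at which that cell was added to P.
  Insert 5 (step 1): P = [5];  Q = [1]
  Insert 4 (step 2): P = [4] / [5];  Q = [1] / [2]
  Insert 7 (step 3): P = [4, 7] / [5];  Q = [1, 3] / [2]
  Insert 3 (step 4): P = [3, 7] / [4] / [5];  Q = [1, 3] / [2] / [4]
  Insert 1 (step 5): P = [1, 7] / [3] / [4] / [5];  Q = [1, 3] / [2] / [4] / [5]
  Insert 2 (step 6): P = [1, 2] / [3, 7] / [4] / [5];  Q = [1, 3] / [2, 6] / [4] / [5]
  Insert 6 (step 7): P = [1, 2, 6] / [3, 7] / [4] / [5];  Q = [1, 3, 7] / [2, 6] / [4] / [5]
Final shape: (3, 2, 1, 1).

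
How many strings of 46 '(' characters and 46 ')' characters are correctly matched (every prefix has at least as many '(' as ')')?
C_46 = 8740328711533173390046320

These balanced parentheses are counted by the Catalan number C_n = (1/(n + 1)) · C(2n, n). For n = 46: C_46 = (1/47) · C(92, 46) = 410795449442059149332177040/47 = 8740328711533173390046320.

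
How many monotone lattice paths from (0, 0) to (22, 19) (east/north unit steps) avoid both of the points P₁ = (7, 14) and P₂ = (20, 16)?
Number of paths = 169903237980

Inclusion–exclusion. Total paths: C(41, 22) = 244662670200. Through P₁: C(21, 7)·C(20, 15) = 1802805120. Through P₂: C(36, 20)·C(5, 2) = 73078721100. Since P₁ is strictly southwest of P₂, a monotone path through both must visit P₁ then P₂; paths through both = C(21, 7)·C(15, 13)·C(5, 2) = 122094000. Avoid both = 244662670200 − 1802805120 − 73078721100 + 122094000 = 169903237980.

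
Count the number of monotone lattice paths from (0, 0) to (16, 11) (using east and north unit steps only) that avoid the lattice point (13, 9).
Number of paths = 8063695

Total paths from (0, 0) to (16, 11): C(27, 16) = 13037895. Paths through (13, 9): (paths (0, 0) → (13, 9)) × (paths (13, 9) → (16, 11)) = C(22, 13) · C(5, 3) = 497420 · 10 = 4974200. Avoidance count = 13037895 − 4974200 = 8063695.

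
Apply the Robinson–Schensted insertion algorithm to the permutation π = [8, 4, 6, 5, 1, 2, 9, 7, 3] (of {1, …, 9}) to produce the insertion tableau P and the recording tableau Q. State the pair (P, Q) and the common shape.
P = [1, 2, 3] / [4, 5, 7] / [6, 9] / [8];  Q = [1, 3, 7] / [2, 6, 8] / [4, 9] / [5];  common shape = (3, 3, 2, 1)

Row-insert the values π_1, π_2, … into P one at a time, bumping the leftmost entry strictly greater than the inserted value down to the next row. The recording tableau Q records, in position (i, j), the step at which that cell was added to P.
  Insert 8 (step 1): P = [8];  Q = [1]
  Insert 4 (step 2): P = [4] / [8];  Q = [1] / [2]
  Insert 6 (step 3): P = [4, 6] / [8];  Q = [1, 3] / [2]
  Insert 5 (step 4): P = [4, 5] / [6] / [8];  Q = [1, 3] / [2] / [4]
  Insert 1 (step 5): P = [1, 5] / [4] / [6] / [8];  Q = [1, 3] / [2] / [4] / [5]
  Insert 2 (step 6): P = [1, 2] / [4, 5] / [6] / [8];  Q = [1, 3] / [2, 6] / [4] / [5]
  Insert 9 (step 7): P = [1, 2, 9] / [4, 5] / [6] / [8];  Q = [1, 3, 7] / [2, 6] / [4] / [5]
  Insert 7 (step 8): P = [1, 2, 7] / [4, 5, 9] / [6] / [8];  Q = [1, 3, 7] / [2, 6, 8] / [4] / [5]
  Insert 3 (step 9): P = [1, 2, 3] / [4, 5, 7] / [6, 9] / [8];  Q = [1, 3, 7] / [2, 6, 8] / [4, 9] / [5]
Final shape: (3, 3, 2, 1).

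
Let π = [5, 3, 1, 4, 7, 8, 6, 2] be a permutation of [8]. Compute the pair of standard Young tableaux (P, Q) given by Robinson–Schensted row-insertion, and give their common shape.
P = [1, 2, 6, 8] / [3, 4] / [5, 7];  Q = [1, 4, 5, 6] / [2, 7] / [3, 8];  common shape = (4, 2, 2)

Row-insert the values π_1, π_2, … into P one at a time, bumping the leftmost entry strictly greater than the inserted value down to the next row. The recording tableau Q records, in position (i, j), the step at which that cell was added to P.
  Insert 5 (step 1): P = [5];  Q = [1]
  Insert 3 (step 2): P = [3] / [5];  Q = [1] / [2]
  Insert 1 (step 3): P = [1] / [3] / [5];  Q = [1] / [2] / [3]
  Insert 4 (step 4): P = [1, 4] / [3] / [5];  Q = [1, 4] / [2] / [3]
  Insert 7 (step 5): P = [1, 4, 7] / [3] / [5];  Q = [1, 4, 5] / [2] / [3]
  Insert 8 (step 6): P = [1, 4, 7, 8] / [3] / [5];  Q = [1, 4, 5, 6] / [2] / [3]
  Insert 6 (step 7): P = [1, 4, 6, 8] / [3, 7] / [5];  Q = [1, 4, 5, 6] / [2, 7] / [3]
  Insert 2 (step 8): P = [1, 2, 6, 8] / [3, 4] / [5, 7];  Q = [1, 4, 5, 6] / [2, 7] / [3, 8]
Final shape: (4, 2, 2).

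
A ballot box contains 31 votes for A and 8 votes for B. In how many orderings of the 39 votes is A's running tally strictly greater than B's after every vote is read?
Strict-lead orderings = 36283236

Total orderings of the 39 votes with 31 for A: C(39, 31) = 61523748. By the Bertrand ballot formula (Cycle Lemma / reflection principle), the number of orderings in which A is strictly ahead of B throughout is (p − q)/(p + q) · C(p + q, p) = (31 − 8)/(31 + 8) · 61523748 = 36283236.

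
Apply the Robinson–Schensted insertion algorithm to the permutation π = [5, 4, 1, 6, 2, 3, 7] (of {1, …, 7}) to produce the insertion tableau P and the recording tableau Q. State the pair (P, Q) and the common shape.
P = [1, 2, 3, 7] / [4, 6] / [5];  Q = [1, 4, 6, 7] / [2, 5] / [3];  common shape = (4, 2, 1)

Row-insert the values π_1, π_2, … into P one at a time, bumping the leftmost entry strictly greater than the inserted value down to the next row. The recording tableau Q records, in position (i, j), the step at which that cell was added to P.
  Insert 5 (step 1): P = [5];  Q = [1]
  Insert 4 (step 2): P = [4] / [5];  Q = [1] / [2]
  Insert 1 (step 3): P = [1] / [4] / [5];  Q = [1] / [2] / [3]
  Insert 6 (step 4): P = [1, 6] / [4] / [5];  Q = [1, 4] / [2] / [3]
  Insert 2 (step 5): P = [1, 2] / [4, 6] / [5];  Q = [1, 4] / [2, 5] / [3]
  Insert 3 (step 6): P = [1, 2, 3] / [4, 6] / [5];  Q = [1, 4, 6] / [2, 5] / [3]
  Insert 7 (step 7): P = [1, 2, 3, 7] / [4, 6] / [5];  Q = [1, 4, 6, 7] / [2, 5] / [3]
Final shape: (4, 2, 1).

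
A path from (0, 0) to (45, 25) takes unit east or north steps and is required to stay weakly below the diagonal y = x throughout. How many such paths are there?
Number of paths = 2947195590791312952

By the reflection principle (André's argument), the number of monotone paths to (45, 25) with n ≤ m that never go above y = x is C(70, 45) − C(70, 46) = 6455761770304780752 − 3508566179513467800 = 2947195590791312952.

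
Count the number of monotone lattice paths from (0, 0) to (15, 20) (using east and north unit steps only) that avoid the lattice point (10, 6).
Number of paths = 3154826136

Total paths from (0, 0) to (15, 20): C(35, 15) = 3247943160. Paths through (10, 6): (paths (0, 0) → (10, 6)) × (paths (10, 6) → (15, 20)) = C(16, 10) · C(19, 5) = 8008 · 11628 = 93117024. Avoidance count = 3247943160 − 93117024 = 3154826136.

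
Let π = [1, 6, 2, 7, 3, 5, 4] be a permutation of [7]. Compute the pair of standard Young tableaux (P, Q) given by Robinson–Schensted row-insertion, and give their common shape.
P = [1, 2, 3, 4] / [5, 7] / [6];  Q = [1, 2, 4, 6] / [3, 5] / [7];  common shape = (4, 2, 1)

Row-insert the values π_1, π_2, … into P one at a time, bumping the leftmost entry strictly greater than the inserted value down to the next row. The recording tableau Q records, in position (i, j), the step at which that cell was added to P.
  Insert 1 (step 1): P = [1];  Q = [1]
  Insert 6 (step 2): P = [1, 6];  Q = [1, 2]
  Insert 2 (step 3): P = [1, 2] / [6];  Q = [1, 2] / [3]
  Insert 7 (step 4): P = [1, 2, 7] / [6];  Q = [1, 2, 4] / [3]
  Insert 3 (step 5): P = [1, 2, 3] / [6, 7];  Q = [1, 2, 4] / [3, 5]
  Insert 5 (step 6): P = [1, 2, 3, 5] / [6, 7];  Q = [1, 2, 4, 6] / [3, 5]
  Insert 4 (step 7): P = [1, 2, 3, 4] / [5, 7] / [6];  Q = [1, 2, 4, 6] / [3, 5] / [7]
Final shape: (4, 2, 1).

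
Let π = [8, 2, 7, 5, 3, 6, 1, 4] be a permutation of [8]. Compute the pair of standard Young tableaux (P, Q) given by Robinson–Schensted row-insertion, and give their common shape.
P = [1, 3, 4] / [2, 6] / [5] / [7] / [8];  Q = [1, 3, 6] / [2, 8] / [4] / [5] / [7];  common shape = (3, 2, 1, 1, 1)

Row-insert the values π_1, π_2, … into P one at a time, bumping the leftmost entry strictly greater than the inserted value down to the next row. The recording tableau Q records, in position (i, j), the step at which that cell was added to P.
  Insert 8 (step 1): P = [8];  Q = [1]
  Insert 2 (step 2): P = [2] / [8];  Q = [1] / [2]
  Insert 7 (step 3): P = [2, 7] / [8];  Q = [1, 3] / [2]
  Insert 5 (step 4): P = [2, 5] / [7] / [8];  Q = [1, 3] / [2] / [4]
  Insert 3 (step 5): P = [2, 3] / [5] / [7] / [8];  Q = [1, 3] / [2] / [4] / [5]
  Insert 6 (step 6): P = [2, 3, 6] / [5] / [7] / [8];  Q = [1, 3, 6] / [2] / [4] / [5]
  Insert 1 (step 7): P = [1, 3, 6] / [2] / [5] / [7] / [8];  Q = [1, 3, 6] / [2] / [4] / [5] / [7]
  Insert 4 (step 8): P = [1, 3, 4] / [2, 6] / [5] / [7] / [8];  Q = [1, 3, 6] / [2, 8] / [4] / [5] / [7]
Final shape: (3, 2, 1, 1, 1).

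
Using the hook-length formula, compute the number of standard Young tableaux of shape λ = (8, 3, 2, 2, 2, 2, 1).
# SYT of shape (8, 3, 2, 2, 2, 2, 1) = 41570100

Hook-length formula: f^λ = n! / Π hook(c), product over all cells c of the Young diagram. For λ = (8, 3, 2, 2, 2, 2, 1), n = 20 boxes. Hook lengths by row (left-to-right, top-to-bottom): [14, 12, 7, 5, 4, 3, 2, 1]; [8, 6, 1]; [6, 4]; [5, 3]; [4, 2]; [3, 1]; [1]. Product of hooks = 58525286400. So f^λ = 20! / 58525286400 = 2432902008176640000 / 58525286400 = 41570100.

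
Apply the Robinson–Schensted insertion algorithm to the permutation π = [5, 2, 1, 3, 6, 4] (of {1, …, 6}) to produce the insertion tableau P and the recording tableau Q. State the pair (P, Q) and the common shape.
P = [1, 3, 4] / [2, 6] / [5];  Q = [1, 4, 5] / [2, 6] / [3];  common shape = (3, 2, 1)

Row-insert the values π_1, π_2, … into P one at a time, bumping the leftmost entry strictly greater than the inserted value down to the next row. The recording tableau Q records, in position (i, j), the step at which that cell was added to P.
  Insert 5 (step 1): P = [5];  Q = [1]
  Insert 2 (step 2): P = [2] / [5];  Q = [1] / [2]
  Insert 1 (step 3): P = [1] / [2] / [5];  Q = [1] / [2] / [3]
  Insert 3 (step 4): P = [1, 3] / [2] / [5];  Q = [1, 4] / [2] / [3]
  Insert 6 (step 5): P = [1, 3, 6] / [2] / [5];  Q = [1, 4, 5] / [2] / [3]
  Insert 4 (step 6): P = [1, 3, 4] / [2, 6] / [5];  Q = [1, 4, 5] / [2, 6] / [3]
Final shape: (3, 2, 1).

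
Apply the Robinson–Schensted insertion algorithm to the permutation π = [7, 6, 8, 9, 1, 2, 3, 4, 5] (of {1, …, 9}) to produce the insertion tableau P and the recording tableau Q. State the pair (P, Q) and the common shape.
P = [1, 2, 3, 4, 5] / [6, 8, 9] / [7];  Q = [1, 3, 4, 8, 9] / [2, 6, 7] / [5];  common shape = (5, 3, 1)

Row-insert the values π_1, π_2, … into P one at a time, bumping the leftmost entry strictly greater than the inserted value down to the next row. The recording tableau Q records, in position (i, j), the step at which that cell was added to P.
  Insert 7 (step 1): P = [7];  Q = [1]
  Insert 6 (step 2): P = [6] / [7];  Q = [1] / [2]
  Insert 8 (step 3): P = [6, 8] / [7];  Q = [1, 3] / [2]
  Insert 9 (step 4): P = [6, 8, 9] / [7];  Q = [1, 3, 4] / [2]
  Insert 1 (step 5): P = [1, 8, 9] / [6] / [7];  Q = [1, 3, 4] / [2] / [5]
  Insert 2 (step 6): P = [1, 2, 9] / [6, 8] / [7];  Q = [1, 3, 4] / [2, 6] / [5]
  Insert 3 (step 7): P = [1, 2, 3] / [6, 8, 9] / [7];  Q = [1, 3, 4] / [2, 6, 7] / [5]
  Insert 4 (step 8): P = [1, 2, 3, 4] / [6, 8, 9] / [7];  Q = [1, 3, 4, 8] / [2, 6, 7] / [5]
  Insert 5 (step 9): P = [1, 2, 3, 4, 5] / [6, 8, 9] / [7];  Q = [1, 3, 4, 8, 9] / [2, 6, 7] / [5]
Final shape: (5, 3, 1).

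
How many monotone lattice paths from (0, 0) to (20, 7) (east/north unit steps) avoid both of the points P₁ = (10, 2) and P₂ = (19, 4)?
Number of paths = 668932

Inclusion–exclusion. Total paths: C(27, 20) = 888030. Through P₁: C(12, 10)·C(15, 10) = 198198. Through P₂: C(23, 19)·C(4, 1) = 35420. Since P₁ is strictly southwest of P₂, a monotone path through both must visit P₁ then P₂; paths through both = C(12, 10)·C(11, 9)·C(4, 1) = 14520. Avoid both = 888030 − 198198 − 35420 + 14520 = 668932.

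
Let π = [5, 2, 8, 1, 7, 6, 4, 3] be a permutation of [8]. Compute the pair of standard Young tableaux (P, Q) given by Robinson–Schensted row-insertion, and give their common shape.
P = [1, 3] / [2, 4] / [5, 6] / [7] / [8];  Q = [1, 3] / [2, 5] / [4, 6] / [7] / [8];  common shape = (2, 2, 2, 1, 1)

Row-insert the values π_1, π_2, … into P one at a time, bumping the leftmost entry strictly greater than the inserted value down to the next row. The recording tableau Q records, in position (i, j), the step at which that cell was added to P.
  Insert 5 (step 1): P = [5];  Q = [1]
  Insert 2 (step 2): P = [2] / [5];  Q = [1] / [2]
  Insert 8 (step 3): P = [2, 8] / [5];  Q = [1, 3] / [2]
  Insert 1 (step 4): P = [1, 8] / [2] / [5];  Q = [1, 3] / [2] / [4]
  Insert 7 (step 5): P = [1, 7] / [2, 8] / [5];  Q = [1, 3] / [2, 5] / [4]
  Insert 6 (step 6): P = [1, 6] / [2, 7] / [5, 8];  Q = [1, 3] / [2, 5] / [4, 6]
  Insert 4 (step 7): P = [1, 4] / [2, 6] / [5, 7] / [8];  Q = [1, 3] / [2, 5] / [4, 6] / [7]
  Insert 3 (step 8): P = [1, 3] / [2, 4] / [5, 6] / [7] / [8];  Q = [1, 3] / [2, 5] / [4, 6] / [7] / [8]
Final shape: (2, 2, 2, 1, 1).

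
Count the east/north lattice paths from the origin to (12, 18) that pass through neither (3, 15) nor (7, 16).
Number of paths = 81251088

Inclusion–exclusion. Total paths: C(30, 12) = 86493225. Through P₁: C(18, 3)·C(12, 9) = 179520. Through P₂: C(23, 7)·C(7, 5) = 5148297. Since P₁ is strictly southwest of P₂, a monotone path through both must visit P₁ then P₂; paths through both = C(18, 3)·C(5, 4)·C(7, 5) = 85680. Avoid both = 86493225 − 179520 − 5148297 + 85680 = 81251088.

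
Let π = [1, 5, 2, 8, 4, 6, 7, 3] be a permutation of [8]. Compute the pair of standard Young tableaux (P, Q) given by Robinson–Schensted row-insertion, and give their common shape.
P = [1, 2, 3, 6, 7] / [4, 8] / [5];  Q = [1, 2, 4, 6, 7] / [3, 5] / [8];  common shape = (5, 2, 1)

Row-insert the values π_1, π_2, … into P one at a time, bumping the leftmost entry strictly greater than the inserted value down to the next row. The recording tableau Q records, in position (i, j), the step at which that cell was added to P.
  Insert 1 (step 1): P = [1];  Q = [1]
  Insert 5 (step 2): P = [1, 5];  Q = [1, 2]
  Insert 2 (step 3): P = [1, 2] / [5];  Q = [1, 2] / [3]
  Insert 8 (step 4): P = [1, 2, 8] / [5];  Q = [1, 2, 4] / [3]
  Insert 4 (step 5): P = [1, 2, 4] / [5, 8];  Q = [1, 2, 4] / [3, 5]
  Insert 6 (step 6): P = [1, 2, 4, 6] / [5, 8];  Q = [1, 2, 4, 6] / [3, 5]
  Insert 7 (step 7): P = [1, 2, 4, 6, 7] / [5, 8];  Q = [1, 2, 4, 6, 7] / [3, 5]
  Insert 3 (step 8): P = [1, 2, 3, 6, 7] / [4, 8] / [5];  Q = [1, 2, 4, 6, 7] / [3, 5] / [8]
Final shape: (5, 2, 1).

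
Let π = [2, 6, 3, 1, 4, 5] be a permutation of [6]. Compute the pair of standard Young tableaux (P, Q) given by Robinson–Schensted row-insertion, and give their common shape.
P = [1, 3, 4, 5] / [2] / [6];  Q = [1, 2, 5, 6] / [3] / [4];  common shape = (4, 1, 1)

Row-insert the values π_1, π_2, … into P one at a time, bumping the leftmost entry strictly greater than the inserted value down to the next row. The recording tableau Q records, in position (i, j), the step at which that cell was added to P.
  Insert 2 (step 1): P = [2];  Q = [1]
  Insert 6 (step 2): P = [2, 6];  Q = [1, 2]
  Insert 3 (step 3): P = [2, 3] / [6];  Q = [1, 2] / [3]
  Insert 1 (step 4): P = [1, 3] / [2] / [6];  Q = [1, 2] / [3] / [4]
  Insert 4 (step 5): P = [1, 3, 4] / [2] / [6];  Q = [1, 2, 5] / [3] / [4]
  Insert 5 (step 6): P = [1, 3, 4, 5] / [2] / [6];  Q = [1, 2, 5, 6] / [3] / [4]
Final shape: (4, 1, 1).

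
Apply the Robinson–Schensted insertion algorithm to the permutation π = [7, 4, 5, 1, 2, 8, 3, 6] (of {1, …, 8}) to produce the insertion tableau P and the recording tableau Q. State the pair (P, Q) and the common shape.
P = [1, 2, 3, 6] / [4, 5, 8] / [7];  Q = [1, 3, 6, 8] / [2, 5, 7] / [4];  common shape = (4, 3, 1)

Row-insert the values π_1, π_2, … into P one at a time, bumping the leftmost entry strictly greater than the inserted value down to the next row. The recording tableau Q records, in position (i, j), the step at which that cell was added to P.
  Insert 7 (step 1): P = [7];  Q = [1]
  Insert 4 (step 2): P = [4] / [7];  Q = [1] / [2]
  Insert 5 (step 3): P = [4, 5] / [7];  Q = [1, 3] / [2]
  Insert 1 (step 4): P = [1, 5] / [4] / [7];  Q = [1, 3] / [2] / [4]
  Insert 2 (step 5): P = [1, 2] / [4, 5] / [7];  Q = [1, 3] / [2, 5] / [4]
  Insert 8 (step 6): P = [1, 2, 8] / [4, 5] / [7];  Q = [1, 3, 6] / [2, 5] / [4]
  Insert 3 (step 7): P = [1, 2, 3] / [4, 5, 8] / [7];  Q = [1, 3, 6] / [2, 5, 7] / [4]
  Insert 6 (step 8): P = [1, 2, 3, 6] / [4, 5, 8] / [7];  Q = [1, 3, 6, 8] / [2, 5, 7] / [4]
Final shape: (4, 3, 1).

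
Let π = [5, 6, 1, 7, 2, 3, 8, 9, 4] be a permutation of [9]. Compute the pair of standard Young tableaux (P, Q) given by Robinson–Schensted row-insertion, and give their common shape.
P = [1, 2, 3, 4, 9] / [5, 6, 7, 8];  Q = [1, 2, 4, 7, 8] / [3, 5, 6, 9];  common shape = (5, 4)

Row-insert the values π_1, π_2, … into P one at a time, bumping the leftmost entry strictly greater than the inserted value down to the next row. The recording tableau Q records, in position (i, j), the step at which that cell was added to P.
  Insert 5 (step 1): P = [5];  Q = [1]
  Insert 6 (step 2): P = [5, 6];  Q = [1, 2]
  Insert 1 (step 3): P = [1, 6] / [5];  Q = [1, 2] / [3]
  Insert 7 (step 4): P = [1, 6, 7] / [5];  Q = [1, 2, 4] / [3]
  Insert 2 (step 5): P = [1, 2, 7] / [5, 6];  Q = [1, 2, 4] / [3, 5]
  Insert 3 (step 6): P = [1, 2, 3] / [5, 6, 7];  Q = [1, 2, 4] / [3, 5, 6]
  Insert 8 (step 7): P = [1, 2, 3, 8] / [5, 6, 7];  Q = [1, 2, 4, 7] / [3, 5, 6]
  Insert 9 (step 8): P = [1, 2, 3, 8, 9] / [5, 6, 7];  Q = [1, 2, 4, 7, 8] / [3, 5, 6]
  Insert 4 (step 9): P = [1, 2, 3, 4, 9] / [5, 6, 7, 8];  Q = [1, 2, 4, 7, 8] / [3, 5, 6, 9]
Final shape: (5, 4).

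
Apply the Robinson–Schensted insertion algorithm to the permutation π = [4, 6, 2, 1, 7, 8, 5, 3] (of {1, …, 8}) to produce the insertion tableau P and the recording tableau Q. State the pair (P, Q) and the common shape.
P = [1, 3, 7, 8] / [2, 5] / [4, 6];  Q = [1, 2, 5, 6] / [3, 7] / [4, 8];  common shape = (4, 2, 2)

Row-insert the values π_1, π_2, … into P one at a time, bumping the leftmost entry strictly greater than the inserted value down to the next row. The recording tableau Q records, in position (i, j), the step at which that cell was added to P.
  Insert 4 (step 1): P = [4];  Q = [1]
  Insert 6 (step 2): P = [4, 6];  Q = [1, 2]
  Insert 2 (step 3): P = [2, 6] / [4];  Q = [1, 2] / [3]
  Insert 1 (step 4): P = [1, 6] / [2] / [4];  Q = [1, 2] / [3] / [4]
  Insert 7 (step 5): P = [1, 6, 7] / [2] / [4];  Q = [1, 2, 5] / [3] / [4]
  Insert 8 (step 6): P = [1, 6, 7, 8] / [2] / [4];  Q = [1, 2, 5, 6] / [3] / [4]
  Insert 5 (step 7): P = [1, 5, 7, 8] / [2, 6] / [4];  Q = [1, 2, 5, 6] / [3, 7] / [4]
  Insert 3 (step 8): P = [1, 3, 7, 8] / [2, 5] / [4, 6];  Q = [1, 2, 5, 6] / [3, 7] / [4, 8]
Final shape: (4, 2, 2).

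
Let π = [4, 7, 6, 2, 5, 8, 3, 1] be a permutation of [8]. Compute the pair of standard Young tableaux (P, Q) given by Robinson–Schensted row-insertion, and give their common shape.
P = [1, 3, 8] / [2, 5] / [4] / [6] / [7];  Q = [1, 2, 6] / [3, 5] / [4] / [7] / [8];  common shape = (3, 2, 1, 1, 1)

Row-insert the values π_1, π_2, … into P one at a time, bumping the leftmost entry strictly greater than the inserted value down to the next row. The recording tableau Q records, in position (i, j), the step at which that cell was added to P.
  Insert 4 (step 1): P = [4];  Q = [1]
  Insert 7 (step 2): P = [4, 7];  Q = [1, 2]
  Insert 6 (step 3): P = [4, 6] / [7];  Q = [1, 2] / [3]
  Insert 2 (step 4): P = [2, 6] / [4] / [7];  Q = [1, 2] / [3] / [4]
  Insert 5 (step 5): P = [2, 5] / [4, 6] / [7];  Q = [1, 2] / [3, 5] / [4]
  Insert 8 (step 6): P = [2, 5, 8] / [4, 6] / [7];  Q = [1, 2, 6] / [3, 5] / [4]
  Insert 3 (step 7): P = [2, 3, 8] / [4, 5] / [6] / [7];  Q = [1, 2, 6] / [3, 5] / [4] / [7]
  Insert 1 (step 8): P = [1, 3, 8] / [2, 5] / [4] / [6] / [7];  Q = [1, 2, 6] / [3, 5] / [4] / [7] / [8]
Final shape: (3, 2, 1, 1, 1).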